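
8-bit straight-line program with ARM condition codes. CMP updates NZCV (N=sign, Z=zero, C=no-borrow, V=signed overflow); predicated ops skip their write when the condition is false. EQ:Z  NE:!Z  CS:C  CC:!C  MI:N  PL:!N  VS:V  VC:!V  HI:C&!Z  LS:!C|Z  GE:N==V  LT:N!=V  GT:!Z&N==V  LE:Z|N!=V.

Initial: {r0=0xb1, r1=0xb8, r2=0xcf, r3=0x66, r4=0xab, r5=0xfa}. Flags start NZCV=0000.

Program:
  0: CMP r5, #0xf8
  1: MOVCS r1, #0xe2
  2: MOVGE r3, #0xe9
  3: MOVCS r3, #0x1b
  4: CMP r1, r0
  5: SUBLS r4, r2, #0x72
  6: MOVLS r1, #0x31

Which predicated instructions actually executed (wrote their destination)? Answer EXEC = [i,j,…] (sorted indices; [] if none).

[0] flags=0010 → (cmp)
[1] flags=0010 CS?T → r1=0xe2
[2] flags=0010 GE?T → r3=0xe9
[3] flags=0010 CS?T → r3=0x1b
[4] flags=0010 → (cmp)
[5] flags=0010 LS?F → skip
[6] flags=0010 LS?F → skip

EXEC = [1,2,3]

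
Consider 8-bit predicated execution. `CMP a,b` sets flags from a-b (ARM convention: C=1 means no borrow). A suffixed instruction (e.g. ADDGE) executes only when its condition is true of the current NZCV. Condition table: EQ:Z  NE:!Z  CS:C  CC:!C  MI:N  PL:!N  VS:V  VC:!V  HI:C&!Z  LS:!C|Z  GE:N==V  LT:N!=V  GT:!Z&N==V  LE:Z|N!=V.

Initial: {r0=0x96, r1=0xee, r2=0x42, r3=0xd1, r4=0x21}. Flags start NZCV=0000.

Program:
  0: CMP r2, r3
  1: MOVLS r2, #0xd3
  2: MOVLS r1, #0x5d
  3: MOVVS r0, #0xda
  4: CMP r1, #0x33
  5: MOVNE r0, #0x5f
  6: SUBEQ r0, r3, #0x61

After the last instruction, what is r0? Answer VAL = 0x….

VAL = 0x5f

0: ✓ CMP  NZCV=0000
1: ✓ MOVLS  r2←0xd3
2: ✓ MOVLS  r1←0x5d
3: · MOVVS
4: ✓ CMP  NZCV=0010
5: ✓ MOVNE  r0←0x5f
6: · SUBEQ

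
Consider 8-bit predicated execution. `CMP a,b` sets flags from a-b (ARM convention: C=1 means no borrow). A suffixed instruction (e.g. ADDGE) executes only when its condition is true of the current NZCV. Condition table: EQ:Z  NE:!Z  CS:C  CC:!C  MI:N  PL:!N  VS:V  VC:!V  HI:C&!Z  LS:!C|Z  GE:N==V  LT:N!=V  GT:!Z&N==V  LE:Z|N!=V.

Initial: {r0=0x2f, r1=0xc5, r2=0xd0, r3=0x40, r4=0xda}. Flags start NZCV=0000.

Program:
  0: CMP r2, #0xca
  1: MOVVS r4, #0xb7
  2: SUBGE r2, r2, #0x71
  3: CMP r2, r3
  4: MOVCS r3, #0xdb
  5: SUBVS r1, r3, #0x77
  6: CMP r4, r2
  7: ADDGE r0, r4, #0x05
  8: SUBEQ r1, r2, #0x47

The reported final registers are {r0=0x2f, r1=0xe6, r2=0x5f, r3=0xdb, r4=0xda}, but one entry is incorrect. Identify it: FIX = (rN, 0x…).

FIX = (r1, 0xc5)

[0] flags=0010 → (cmp)
[1] flags=0010 VS?F → skip
[2] flags=0010 GE?T → r2=0x5f
[3] flags=0010 → (cmp)
[4] flags=0010 CS?T → r3=0xdb
[5] flags=0010 VS?F → skip
[6] flags=0011 → (cmp)
[7] flags=0011 GE?F → skip
[8] flags=0011 EQ?F → skip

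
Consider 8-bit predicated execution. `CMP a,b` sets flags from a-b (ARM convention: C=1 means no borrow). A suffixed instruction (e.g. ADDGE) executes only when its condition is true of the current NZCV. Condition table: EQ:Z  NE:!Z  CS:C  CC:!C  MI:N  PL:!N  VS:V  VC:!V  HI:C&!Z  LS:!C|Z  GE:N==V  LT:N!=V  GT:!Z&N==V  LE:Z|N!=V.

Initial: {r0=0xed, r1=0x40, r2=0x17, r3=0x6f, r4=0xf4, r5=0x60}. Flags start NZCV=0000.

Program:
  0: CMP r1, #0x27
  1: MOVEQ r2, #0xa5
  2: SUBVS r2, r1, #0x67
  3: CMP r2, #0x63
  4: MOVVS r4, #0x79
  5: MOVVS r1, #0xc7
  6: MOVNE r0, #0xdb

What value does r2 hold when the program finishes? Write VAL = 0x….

0: ✓ CMP  NZCV=0010
1: · MOVEQ
2: · SUBVS
3: ✓ CMP  NZCV=1000
4: · MOVVS
5: · MOVVS
6: ✓ MOVNE  r0←0xdb

VAL = 0x17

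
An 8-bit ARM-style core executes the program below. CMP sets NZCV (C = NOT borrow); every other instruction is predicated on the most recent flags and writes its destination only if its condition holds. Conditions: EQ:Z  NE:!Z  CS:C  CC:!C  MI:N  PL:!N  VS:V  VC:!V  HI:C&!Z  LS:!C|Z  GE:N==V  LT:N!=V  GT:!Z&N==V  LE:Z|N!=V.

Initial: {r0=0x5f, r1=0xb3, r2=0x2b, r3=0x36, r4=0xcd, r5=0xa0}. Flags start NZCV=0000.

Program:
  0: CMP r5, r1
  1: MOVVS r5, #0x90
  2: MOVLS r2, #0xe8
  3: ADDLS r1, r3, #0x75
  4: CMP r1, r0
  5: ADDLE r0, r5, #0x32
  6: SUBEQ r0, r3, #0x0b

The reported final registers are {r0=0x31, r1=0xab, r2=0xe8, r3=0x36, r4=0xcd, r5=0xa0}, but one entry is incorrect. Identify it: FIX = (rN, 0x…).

FIX = (r0, 0xd2)

[0] flags=1000 → (cmp)
[1] flags=1000 VS?F → skip
[2] flags=1000 LS?T → r2=0xe8
[3] flags=1000 LS?T → r1=0xab
[4] flags=0011 → (cmp)
[5] flags=0011 LE?T → r0=0xd2
[6] flags=0011 EQ?F → skip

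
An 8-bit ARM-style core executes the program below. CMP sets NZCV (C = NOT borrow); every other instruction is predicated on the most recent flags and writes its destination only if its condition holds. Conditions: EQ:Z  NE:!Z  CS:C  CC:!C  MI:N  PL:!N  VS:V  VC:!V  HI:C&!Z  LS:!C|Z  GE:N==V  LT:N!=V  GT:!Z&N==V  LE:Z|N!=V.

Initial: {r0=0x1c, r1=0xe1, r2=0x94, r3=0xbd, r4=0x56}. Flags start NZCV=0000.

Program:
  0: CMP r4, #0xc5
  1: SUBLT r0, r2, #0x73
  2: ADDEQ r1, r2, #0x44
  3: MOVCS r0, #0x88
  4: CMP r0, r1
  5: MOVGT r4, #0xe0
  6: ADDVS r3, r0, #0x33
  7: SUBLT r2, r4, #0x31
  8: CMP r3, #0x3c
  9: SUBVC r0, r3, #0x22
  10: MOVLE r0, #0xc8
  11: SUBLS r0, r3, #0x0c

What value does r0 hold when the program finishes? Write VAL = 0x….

VAL = 0xc8

0: ✓ CMP  NZCV=1001
1: · SUBLT
2: · ADDEQ
3: · MOVCS
4: ✓ CMP  NZCV=0000
5: ✓ MOVGT  r4←0xe0
6: · ADDVS
7: · SUBLT
8: ✓ CMP  NZCV=1010
9: ✓ SUBVC  r0←0x9b
10: ✓ MOVLE  r0←0xc8
11: · SUBLS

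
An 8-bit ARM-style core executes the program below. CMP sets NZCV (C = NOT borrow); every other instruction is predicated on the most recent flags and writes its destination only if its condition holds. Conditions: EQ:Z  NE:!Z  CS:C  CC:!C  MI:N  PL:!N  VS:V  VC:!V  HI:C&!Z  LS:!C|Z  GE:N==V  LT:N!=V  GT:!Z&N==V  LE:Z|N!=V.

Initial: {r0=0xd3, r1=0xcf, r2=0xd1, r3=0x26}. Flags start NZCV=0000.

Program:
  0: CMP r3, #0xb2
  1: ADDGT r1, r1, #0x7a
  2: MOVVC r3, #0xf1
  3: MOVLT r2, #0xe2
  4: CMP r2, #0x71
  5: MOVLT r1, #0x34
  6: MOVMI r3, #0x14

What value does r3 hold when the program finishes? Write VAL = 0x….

[0] flags=0000 → (cmp)
[1] flags=0000 GT?T → r1=0x49
[2] flags=0000 VC?T → r3=0xf1
[3] flags=0000 LT?F → skip
[4] flags=0011 → (cmp)
[5] flags=0011 LT?T → r1=0x34
[6] flags=0011 MI?F → skip

VAL = 0xf1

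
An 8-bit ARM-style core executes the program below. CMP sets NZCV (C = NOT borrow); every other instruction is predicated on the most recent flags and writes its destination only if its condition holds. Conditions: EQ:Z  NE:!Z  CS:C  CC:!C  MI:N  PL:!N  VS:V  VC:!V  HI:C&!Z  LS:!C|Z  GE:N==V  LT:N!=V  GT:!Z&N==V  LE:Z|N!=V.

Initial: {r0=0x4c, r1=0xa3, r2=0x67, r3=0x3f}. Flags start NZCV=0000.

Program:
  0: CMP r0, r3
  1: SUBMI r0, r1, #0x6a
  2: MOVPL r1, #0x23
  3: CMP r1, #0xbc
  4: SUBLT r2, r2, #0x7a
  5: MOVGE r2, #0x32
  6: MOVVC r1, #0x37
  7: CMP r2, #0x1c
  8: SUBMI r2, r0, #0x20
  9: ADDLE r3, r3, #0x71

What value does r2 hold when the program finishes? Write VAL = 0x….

[0] flags=0010 → (cmp)
[1] flags=0010 MI?F → skip
[2] flags=0010 PL?T → r1=0x23
[3] flags=0000 → (cmp)
[4] flags=0000 LT?F → skip
[5] flags=0000 GE?T → r2=0x32
[6] flags=0000 VC?T → r1=0x37
[7] flags=0010 → (cmp)
[8] flags=0010 MI?F → skip
[9] flags=0010 LE?F → skip

VAL = 0x32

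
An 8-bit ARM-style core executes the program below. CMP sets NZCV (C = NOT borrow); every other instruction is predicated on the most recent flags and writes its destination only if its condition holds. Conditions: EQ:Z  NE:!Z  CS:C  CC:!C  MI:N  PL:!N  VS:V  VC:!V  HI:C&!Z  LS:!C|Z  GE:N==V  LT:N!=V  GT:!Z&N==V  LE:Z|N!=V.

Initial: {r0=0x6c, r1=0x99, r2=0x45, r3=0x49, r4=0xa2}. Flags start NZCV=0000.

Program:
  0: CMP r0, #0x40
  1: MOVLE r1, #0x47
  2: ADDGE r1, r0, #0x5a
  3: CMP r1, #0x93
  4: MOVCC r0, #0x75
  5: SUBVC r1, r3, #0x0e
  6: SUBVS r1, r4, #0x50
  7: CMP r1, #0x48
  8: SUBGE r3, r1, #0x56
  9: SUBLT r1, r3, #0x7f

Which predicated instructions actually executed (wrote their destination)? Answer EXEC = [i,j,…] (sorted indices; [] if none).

0: ✓ CMP  NZCV=0010
1: · MOVLE
2: ✓ ADDGE  r1←0xc6
3: ✓ CMP  NZCV=0010
4: · MOVCC
5: ✓ SUBVC  r1←0x3b
6: · SUBVS
7: ✓ CMP  NZCV=1000
8: · SUBGE
9: ✓ SUBLT  r1←0xca

EXEC = [2,5,9]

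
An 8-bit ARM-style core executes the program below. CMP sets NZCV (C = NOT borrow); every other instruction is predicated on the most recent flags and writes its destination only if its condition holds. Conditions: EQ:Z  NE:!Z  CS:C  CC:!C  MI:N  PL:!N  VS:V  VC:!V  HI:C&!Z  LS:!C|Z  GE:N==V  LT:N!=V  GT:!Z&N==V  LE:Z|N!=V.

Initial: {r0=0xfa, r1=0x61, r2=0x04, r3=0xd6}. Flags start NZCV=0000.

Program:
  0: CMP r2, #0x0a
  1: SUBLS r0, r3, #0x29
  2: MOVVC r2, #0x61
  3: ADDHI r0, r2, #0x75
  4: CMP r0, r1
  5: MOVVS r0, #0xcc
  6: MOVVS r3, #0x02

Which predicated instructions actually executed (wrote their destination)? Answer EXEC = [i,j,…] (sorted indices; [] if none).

EXEC = [1,2,5,6]

0: ✓ CMP  NZCV=1000
1: ✓ SUBLS  r0←0xad
2: ✓ MOVVC  r2←0x61
3: · ADDHI
4: ✓ CMP  NZCV=0011
5: ✓ MOVVS  r0←0xcc
6: ✓ MOVVS  r3←0x02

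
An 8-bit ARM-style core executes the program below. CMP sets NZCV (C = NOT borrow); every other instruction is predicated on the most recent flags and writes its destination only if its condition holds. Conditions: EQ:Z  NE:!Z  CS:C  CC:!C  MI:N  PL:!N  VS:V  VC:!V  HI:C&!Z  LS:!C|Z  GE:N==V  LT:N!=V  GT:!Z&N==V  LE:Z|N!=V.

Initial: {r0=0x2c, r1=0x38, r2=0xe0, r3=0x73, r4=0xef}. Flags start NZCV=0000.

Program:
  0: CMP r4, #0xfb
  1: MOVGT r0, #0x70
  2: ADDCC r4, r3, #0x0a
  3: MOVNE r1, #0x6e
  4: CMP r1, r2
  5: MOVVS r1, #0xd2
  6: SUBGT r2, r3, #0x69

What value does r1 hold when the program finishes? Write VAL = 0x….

[0] flags=1000 → (cmp)
[1] flags=1000 GT?F → skip
[2] flags=1000 CC?T → r4=0x7d
[3] flags=1000 NE?T → r1=0x6e
[4] flags=1001 → (cmp)
[5] flags=1001 VS?T → r1=0xd2
[6] flags=1001 GT?T → r2=0x0a

VAL = 0xd2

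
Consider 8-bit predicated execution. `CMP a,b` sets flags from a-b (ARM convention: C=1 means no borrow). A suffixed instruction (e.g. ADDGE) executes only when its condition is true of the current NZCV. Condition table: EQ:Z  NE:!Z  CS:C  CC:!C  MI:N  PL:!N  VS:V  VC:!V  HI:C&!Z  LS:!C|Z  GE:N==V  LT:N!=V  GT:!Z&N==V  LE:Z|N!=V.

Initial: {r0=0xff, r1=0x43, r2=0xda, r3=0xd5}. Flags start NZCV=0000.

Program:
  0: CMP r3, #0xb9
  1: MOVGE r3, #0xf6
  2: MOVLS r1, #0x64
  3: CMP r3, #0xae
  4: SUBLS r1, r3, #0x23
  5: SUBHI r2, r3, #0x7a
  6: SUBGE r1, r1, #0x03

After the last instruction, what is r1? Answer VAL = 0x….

VAL = 0x40

0: ✓ CMP  NZCV=0010
1: ✓ MOVGE  r3←0xf6
2: · MOVLS
3: ✓ CMP  NZCV=0010
4: · SUBLS
5: ✓ SUBHI  r2←0x7c
6: ✓ SUBGE  r1←0x40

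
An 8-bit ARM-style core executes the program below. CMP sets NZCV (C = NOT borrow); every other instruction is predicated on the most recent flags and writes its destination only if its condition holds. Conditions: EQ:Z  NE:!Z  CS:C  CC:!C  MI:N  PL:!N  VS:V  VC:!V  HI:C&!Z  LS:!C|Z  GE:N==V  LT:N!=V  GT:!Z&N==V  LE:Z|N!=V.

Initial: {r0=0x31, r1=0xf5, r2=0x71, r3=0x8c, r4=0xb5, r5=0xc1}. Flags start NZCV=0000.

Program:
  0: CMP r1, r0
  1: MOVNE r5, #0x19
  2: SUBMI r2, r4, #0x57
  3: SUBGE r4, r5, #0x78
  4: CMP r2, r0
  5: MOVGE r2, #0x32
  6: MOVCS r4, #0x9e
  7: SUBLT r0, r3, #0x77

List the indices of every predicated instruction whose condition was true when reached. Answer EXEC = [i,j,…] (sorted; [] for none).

[0] flags=1010 → (cmp)
[1] flags=1010 NE?T → r5=0x19
[2] flags=1010 MI?T → r2=0x5e
[3] flags=1010 GE?F → skip
[4] flags=0010 → (cmp)
[5] flags=0010 GE?T → r2=0x32
[6] flags=0010 CS?T → r4=0x9e
[7] flags=0010 LT?F → skip

EXEC = [1,2,5,6]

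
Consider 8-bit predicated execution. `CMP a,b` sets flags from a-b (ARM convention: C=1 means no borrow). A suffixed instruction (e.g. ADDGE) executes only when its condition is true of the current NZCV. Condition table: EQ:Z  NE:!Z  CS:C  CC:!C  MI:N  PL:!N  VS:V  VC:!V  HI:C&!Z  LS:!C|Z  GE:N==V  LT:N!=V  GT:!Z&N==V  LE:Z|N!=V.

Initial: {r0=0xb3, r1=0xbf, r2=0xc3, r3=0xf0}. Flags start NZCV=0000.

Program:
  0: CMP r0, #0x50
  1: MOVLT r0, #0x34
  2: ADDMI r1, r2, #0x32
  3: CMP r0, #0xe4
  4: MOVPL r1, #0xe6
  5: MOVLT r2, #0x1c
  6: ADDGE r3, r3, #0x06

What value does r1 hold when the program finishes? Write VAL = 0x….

0: ✓ CMP  NZCV=0011
1: ✓ MOVLT  r0←0x34
2: · ADDMI
3: ✓ CMP  NZCV=0000
4: ✓ MOVPL  r1←0xe6
5: · MOVLT
6: ✓ ADDGE  r3←0xf6

VAL = 0xe6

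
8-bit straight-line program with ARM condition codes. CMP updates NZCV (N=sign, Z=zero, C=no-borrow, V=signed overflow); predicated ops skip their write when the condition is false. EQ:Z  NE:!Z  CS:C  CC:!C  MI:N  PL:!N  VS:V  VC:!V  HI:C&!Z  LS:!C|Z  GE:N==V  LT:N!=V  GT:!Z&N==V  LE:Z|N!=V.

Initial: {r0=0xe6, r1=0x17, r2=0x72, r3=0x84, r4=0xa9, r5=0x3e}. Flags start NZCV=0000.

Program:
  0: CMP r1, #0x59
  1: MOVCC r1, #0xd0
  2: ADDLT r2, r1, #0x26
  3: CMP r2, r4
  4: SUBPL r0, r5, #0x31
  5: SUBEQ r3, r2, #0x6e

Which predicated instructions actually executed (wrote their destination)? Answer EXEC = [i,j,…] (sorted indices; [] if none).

0: ✓ CMP  NZCV=1000
1: ✓ MOVCC  r1←0xd0
2: ✓ ADDLT  r2←0xf6
3: ✓ CMP  NZCV=0010
4: ✓ SUBPL  r0←0x0d
5: · SUBEQ

EXEC = [1,2,4]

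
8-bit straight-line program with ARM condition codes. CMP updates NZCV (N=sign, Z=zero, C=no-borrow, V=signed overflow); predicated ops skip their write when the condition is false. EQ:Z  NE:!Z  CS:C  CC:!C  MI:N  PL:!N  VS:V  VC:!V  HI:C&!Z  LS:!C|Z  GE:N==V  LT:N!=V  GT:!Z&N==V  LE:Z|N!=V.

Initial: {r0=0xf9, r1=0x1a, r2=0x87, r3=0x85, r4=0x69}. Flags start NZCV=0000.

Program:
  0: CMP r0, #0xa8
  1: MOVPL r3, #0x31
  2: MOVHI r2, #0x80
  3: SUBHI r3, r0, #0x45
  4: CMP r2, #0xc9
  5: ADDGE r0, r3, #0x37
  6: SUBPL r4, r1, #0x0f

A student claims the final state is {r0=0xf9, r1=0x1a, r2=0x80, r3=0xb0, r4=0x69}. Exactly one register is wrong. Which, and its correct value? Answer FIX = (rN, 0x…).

FIX = (r3, 0xb4)

0: ✓ CMP  NZCV=0010
1: ✓ MOVPL  r3←0x31
2: ✓ MOVHI  r2←0x80
3: ✓ SUBHI  r3←0xb4
4: ✓ CMP  NZCV=1000
5: · ADDGE
6: · SUBPL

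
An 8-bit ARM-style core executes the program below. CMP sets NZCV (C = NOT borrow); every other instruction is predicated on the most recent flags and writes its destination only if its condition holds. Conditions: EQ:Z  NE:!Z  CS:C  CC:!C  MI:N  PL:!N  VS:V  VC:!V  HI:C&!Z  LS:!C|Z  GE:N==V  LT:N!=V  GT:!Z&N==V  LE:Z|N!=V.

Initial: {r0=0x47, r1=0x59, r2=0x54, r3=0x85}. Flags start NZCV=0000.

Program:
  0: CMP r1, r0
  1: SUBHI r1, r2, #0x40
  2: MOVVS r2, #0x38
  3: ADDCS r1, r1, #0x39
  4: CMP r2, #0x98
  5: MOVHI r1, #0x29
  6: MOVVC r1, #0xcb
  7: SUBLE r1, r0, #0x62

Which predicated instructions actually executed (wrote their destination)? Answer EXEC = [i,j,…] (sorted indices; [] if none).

[0] flags=0010 → (cmp)
[1] flags=0010 HI?T → r1=0x14
[2] flags=0010 VS?F → skip
[3] flags=0010 CS?T → r1=0x4d
[4] flags=1001 → (cmp)
[5] flags=1001 HI?F → skip
[6] flags=1001 VC?F → skip
[7] flags=1001 LE?F → skip

EXEC = [1,3]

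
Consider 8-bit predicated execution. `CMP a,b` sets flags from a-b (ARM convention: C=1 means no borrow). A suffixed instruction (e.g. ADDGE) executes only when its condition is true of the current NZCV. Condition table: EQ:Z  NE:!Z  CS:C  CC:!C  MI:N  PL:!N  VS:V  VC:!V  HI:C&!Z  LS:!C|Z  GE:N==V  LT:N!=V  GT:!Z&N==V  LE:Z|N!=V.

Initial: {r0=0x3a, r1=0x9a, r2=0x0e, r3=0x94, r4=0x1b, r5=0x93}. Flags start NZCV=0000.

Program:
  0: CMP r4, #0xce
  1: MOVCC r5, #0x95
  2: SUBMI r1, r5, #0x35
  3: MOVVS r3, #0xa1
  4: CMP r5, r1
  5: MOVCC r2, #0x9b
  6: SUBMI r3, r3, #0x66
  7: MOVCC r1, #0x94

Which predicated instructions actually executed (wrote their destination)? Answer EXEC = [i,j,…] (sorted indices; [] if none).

EXEC = [1,5,6,7]

0: ✓ CMP  NZCV=0000
1: ✓ MOVCC  r5←0x95
2: · SUBMI
3: · MOVVS
4: ✓ CMP  NZCV=1000
5: ✓ MOVCC  r2←0x9b
6: ✓ SUBMI  r3←0x2e
7: ✓ MOVCC  r1←0x94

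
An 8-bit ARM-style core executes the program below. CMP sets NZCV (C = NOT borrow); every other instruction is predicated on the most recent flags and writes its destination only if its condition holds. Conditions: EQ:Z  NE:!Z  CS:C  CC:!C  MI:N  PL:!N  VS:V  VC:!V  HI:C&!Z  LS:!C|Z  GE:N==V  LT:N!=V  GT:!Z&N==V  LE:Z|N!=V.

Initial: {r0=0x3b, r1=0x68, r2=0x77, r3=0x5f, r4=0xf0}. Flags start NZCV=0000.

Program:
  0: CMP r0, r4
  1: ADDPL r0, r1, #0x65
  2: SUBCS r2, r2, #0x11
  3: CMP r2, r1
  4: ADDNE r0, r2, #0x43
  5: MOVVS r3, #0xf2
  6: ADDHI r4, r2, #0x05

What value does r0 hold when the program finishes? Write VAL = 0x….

VAL = 0xba

[0] flags=0000 → (cmp)
[1] flags=0000 PL?T → r0=0xcd
[2] flags=0000 CS?F → skip
[3] flags=0010 → (cmp)
[4] flags=0010 NE?T → r0=0xba
[5] flags=0010 VS?F → skip
[6] flags=0010 HI?T → r4=0x7c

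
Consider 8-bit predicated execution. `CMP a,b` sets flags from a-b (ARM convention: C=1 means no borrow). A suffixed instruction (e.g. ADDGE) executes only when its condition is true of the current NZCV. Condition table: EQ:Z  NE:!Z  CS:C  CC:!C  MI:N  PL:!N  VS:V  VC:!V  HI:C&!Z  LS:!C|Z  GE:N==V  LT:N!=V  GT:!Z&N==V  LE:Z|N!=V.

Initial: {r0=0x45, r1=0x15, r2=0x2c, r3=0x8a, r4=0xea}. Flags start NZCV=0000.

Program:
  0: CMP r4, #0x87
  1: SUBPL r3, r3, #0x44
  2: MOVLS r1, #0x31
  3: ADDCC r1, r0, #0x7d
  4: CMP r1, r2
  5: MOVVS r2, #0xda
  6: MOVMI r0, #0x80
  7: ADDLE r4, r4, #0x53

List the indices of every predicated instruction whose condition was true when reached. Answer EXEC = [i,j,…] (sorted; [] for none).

EXEC = [1,6,7]

[0] flags=0010 → (cmp)
[1] flags=0010 PL?T → r3=0x46
[2] flags=0010 LS?F → skip
[3] flags=0010 CC?F → skip
[4] flags=1000 → (cmp)
[5] flags=1000 VS?F → skip
[6] flags=1000 MI?T → r0=0x80
[7] flags=1000 LE?T → r4=0x3d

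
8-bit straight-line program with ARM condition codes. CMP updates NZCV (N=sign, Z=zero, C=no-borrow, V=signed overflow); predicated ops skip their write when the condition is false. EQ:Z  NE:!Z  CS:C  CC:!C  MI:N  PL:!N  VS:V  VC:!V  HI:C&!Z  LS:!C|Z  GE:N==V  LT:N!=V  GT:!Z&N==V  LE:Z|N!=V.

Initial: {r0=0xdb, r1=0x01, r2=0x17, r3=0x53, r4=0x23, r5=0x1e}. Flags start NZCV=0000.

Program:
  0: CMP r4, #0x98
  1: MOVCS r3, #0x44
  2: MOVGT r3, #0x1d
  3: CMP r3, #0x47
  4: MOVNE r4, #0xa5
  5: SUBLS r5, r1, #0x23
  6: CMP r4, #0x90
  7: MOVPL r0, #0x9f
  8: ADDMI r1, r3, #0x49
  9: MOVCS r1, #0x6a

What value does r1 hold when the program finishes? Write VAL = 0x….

VAL = 0x6a

[0] flags=1001 → (cmp)
[1] flags=1001 CS?F → skip
[2] flags=1001 GT?T → r3=0x1d
[3] flags=1000 → (cmp)
[4] flags=1000 NE?T → r4=0xa5
[5] flags=1000 LS?T → r5=0xde
[6] flags=0010 → (cmp)
[7] flags=0010 PL?T → r0=0x9f
[8] flags=0010 MI?F → skip
[9] flags=0010 CS?T → r1=0x6a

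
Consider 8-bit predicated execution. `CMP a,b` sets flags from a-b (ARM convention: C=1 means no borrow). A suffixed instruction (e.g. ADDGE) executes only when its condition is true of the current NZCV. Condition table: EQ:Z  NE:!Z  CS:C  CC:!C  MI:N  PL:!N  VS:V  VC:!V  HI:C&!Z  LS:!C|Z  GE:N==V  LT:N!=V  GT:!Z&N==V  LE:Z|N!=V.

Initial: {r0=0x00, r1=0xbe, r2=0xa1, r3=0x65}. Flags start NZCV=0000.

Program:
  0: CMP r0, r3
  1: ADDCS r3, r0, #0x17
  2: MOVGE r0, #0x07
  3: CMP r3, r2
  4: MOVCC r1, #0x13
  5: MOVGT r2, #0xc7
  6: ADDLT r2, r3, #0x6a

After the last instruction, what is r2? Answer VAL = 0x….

VAL = 0xc7

0: ✓ CMP  NZCV=1000
1: · ADDCS
2: · MOVGE
3: ✓ CMP  NZCV=1001
4: ✓ MOVCC  r1←0x13
5: ✓ MOVGT  r2←0xc7
6: · ADDLT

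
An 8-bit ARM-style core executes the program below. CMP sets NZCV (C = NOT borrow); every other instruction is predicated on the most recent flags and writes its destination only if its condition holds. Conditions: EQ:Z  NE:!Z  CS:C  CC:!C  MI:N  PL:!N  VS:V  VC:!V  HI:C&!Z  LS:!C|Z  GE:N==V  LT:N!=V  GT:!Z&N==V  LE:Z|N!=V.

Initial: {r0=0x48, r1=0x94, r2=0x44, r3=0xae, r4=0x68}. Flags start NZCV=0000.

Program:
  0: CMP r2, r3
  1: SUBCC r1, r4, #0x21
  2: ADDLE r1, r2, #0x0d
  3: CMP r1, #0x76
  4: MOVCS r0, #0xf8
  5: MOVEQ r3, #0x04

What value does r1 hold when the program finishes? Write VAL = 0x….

VAL = 0x47

[0] flags=1001 → (cmp)
[1] flags=1001 CC?T → r1=0x47
[2] flags=1001 LE?F → skip
[3] flags=1000 → (cmp)
[4] flags=1000 CS?F → skip
[5] flags=1000 EQ?F → skip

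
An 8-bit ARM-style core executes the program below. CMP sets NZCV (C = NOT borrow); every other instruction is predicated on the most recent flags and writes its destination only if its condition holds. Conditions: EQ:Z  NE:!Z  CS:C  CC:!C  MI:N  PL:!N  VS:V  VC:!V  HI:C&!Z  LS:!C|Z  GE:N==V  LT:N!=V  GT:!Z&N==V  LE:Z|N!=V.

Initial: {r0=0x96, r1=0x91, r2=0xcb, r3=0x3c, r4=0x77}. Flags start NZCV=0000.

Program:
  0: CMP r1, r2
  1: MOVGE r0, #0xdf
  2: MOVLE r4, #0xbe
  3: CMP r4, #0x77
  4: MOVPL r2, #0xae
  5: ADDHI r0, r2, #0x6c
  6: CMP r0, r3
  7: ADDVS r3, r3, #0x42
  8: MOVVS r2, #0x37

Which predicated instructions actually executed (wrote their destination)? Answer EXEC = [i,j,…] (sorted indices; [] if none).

EXEC = [2,4,5]

[0] flags=1000 → (cmp)
[1] flags=1000 GE?F → skip
[2] flags=1000 LE?T → r4=0xbe
[3] flags=0011 → (cmp)
[4] flags=0011 PL?T → r2=0xae
[5] flags=0011 HI?T → r0=0x1a
[6] flags=1000 → (cmp)
[7] flags=1000 VS?F → skip
[8] flags=1000 VS?F → skip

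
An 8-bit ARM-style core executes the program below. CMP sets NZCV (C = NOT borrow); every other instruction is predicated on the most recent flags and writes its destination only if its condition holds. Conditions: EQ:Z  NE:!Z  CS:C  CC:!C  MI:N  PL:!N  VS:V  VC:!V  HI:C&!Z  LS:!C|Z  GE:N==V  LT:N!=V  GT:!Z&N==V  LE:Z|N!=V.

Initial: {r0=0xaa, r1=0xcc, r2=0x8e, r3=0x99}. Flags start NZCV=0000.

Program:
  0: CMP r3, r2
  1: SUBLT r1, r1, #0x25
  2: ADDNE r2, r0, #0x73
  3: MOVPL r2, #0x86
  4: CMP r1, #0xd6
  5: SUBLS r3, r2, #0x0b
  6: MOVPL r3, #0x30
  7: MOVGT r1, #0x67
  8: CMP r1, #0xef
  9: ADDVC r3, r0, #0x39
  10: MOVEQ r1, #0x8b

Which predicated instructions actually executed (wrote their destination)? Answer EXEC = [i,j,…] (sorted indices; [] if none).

[0] flags=0010 → (cmp)
[1] flags=0010 LT?F → skip
[2] flags=0010 NE?T → r2=0x1d
[3] flags=0010 PL?T → r2=0x86
[4] flags=1000 → (cmp)
[5] flags=1000 LS?T → r3=0x7b
[6] flags=1000 PL?F → skip
[7] flags=1000 GT?F → skip
[8] flags=1000 → (cmp)
[9] flags=1000 VC?T → r3=0xe3
[10] flags=1000 EQ?F → skip

EXEC = [2,3,5,9]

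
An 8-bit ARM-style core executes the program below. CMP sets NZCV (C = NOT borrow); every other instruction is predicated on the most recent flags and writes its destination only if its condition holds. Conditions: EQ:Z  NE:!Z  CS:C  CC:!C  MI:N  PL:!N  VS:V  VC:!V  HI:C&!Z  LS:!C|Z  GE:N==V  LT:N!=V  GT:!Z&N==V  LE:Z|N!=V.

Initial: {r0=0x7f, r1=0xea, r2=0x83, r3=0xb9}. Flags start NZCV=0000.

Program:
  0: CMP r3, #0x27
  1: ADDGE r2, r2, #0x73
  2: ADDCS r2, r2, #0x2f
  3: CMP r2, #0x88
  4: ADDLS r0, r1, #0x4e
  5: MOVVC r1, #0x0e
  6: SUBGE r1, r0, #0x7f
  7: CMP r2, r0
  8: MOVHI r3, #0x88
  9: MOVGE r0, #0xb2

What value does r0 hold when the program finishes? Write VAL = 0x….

VAL = 0x7f

0: ✓ CMP  NZCV=1010
1: · ADDGE
2: ✓ ADDCS  r2←0xb2
3: ✓ CMP  NZCV=0010
4: · ADDLS
5: ✓ MOVVC  r1←0x0e
6: ✓ SUBGE  r1←0x00
7: ✓ CMP  NZCV=0011
8: ✓ MOVHI  r3←0x88
9: · MOVGE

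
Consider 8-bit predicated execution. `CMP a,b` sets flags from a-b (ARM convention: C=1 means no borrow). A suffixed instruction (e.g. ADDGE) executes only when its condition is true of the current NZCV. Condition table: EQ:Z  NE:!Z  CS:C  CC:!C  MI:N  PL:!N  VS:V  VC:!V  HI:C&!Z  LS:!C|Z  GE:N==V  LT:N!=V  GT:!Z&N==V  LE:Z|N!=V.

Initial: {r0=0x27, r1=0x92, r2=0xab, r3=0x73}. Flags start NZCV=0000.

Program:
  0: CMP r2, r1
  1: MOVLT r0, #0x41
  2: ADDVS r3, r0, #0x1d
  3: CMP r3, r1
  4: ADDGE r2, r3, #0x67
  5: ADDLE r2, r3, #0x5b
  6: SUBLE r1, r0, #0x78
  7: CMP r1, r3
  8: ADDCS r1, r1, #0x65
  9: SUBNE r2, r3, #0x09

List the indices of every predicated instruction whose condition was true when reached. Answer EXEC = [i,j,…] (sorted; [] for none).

[0] flags=0010 → (cmp)
[1] flags=0010 LT?F → skip
[2] flags=0010 VS?F → skip
[3] flags=1001 → (cmp)
[4] flags=1001 GE?T → r2=0xda
[5] flags=1001 LE?F → skip
[6] flags=1001 LE?F → skip
[7] flags=0011 → (cmp)
[8] flags=0011 CS?T → r1=0xf7
[9] flags=0011 NE?T → r2=0x6a

EXEC = [4,8,9]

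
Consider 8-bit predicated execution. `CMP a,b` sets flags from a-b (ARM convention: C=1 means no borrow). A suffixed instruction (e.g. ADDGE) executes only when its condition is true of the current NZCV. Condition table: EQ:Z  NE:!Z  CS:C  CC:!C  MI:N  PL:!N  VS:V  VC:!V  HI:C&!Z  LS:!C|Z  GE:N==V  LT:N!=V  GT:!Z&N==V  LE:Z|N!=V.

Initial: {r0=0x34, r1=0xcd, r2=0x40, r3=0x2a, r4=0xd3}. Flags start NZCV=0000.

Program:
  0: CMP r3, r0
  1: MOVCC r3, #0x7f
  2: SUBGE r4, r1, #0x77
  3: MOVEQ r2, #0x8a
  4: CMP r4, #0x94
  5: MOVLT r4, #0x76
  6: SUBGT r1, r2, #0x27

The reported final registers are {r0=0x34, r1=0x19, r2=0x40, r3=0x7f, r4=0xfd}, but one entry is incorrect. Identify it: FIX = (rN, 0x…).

FIX = (r4, 0xd3)

[0] flags=1000 → (cmp)
[1] flags=1000 CC?T → r3=0x7f
[2] flags=1000 GE?F → skip
[3] flags=1000 EQ?F → skip
[4] flags=0010 → (cmp)
[5] flags=0010 LT?F → skip
[6] flags=0010 GT?T → r1=0x19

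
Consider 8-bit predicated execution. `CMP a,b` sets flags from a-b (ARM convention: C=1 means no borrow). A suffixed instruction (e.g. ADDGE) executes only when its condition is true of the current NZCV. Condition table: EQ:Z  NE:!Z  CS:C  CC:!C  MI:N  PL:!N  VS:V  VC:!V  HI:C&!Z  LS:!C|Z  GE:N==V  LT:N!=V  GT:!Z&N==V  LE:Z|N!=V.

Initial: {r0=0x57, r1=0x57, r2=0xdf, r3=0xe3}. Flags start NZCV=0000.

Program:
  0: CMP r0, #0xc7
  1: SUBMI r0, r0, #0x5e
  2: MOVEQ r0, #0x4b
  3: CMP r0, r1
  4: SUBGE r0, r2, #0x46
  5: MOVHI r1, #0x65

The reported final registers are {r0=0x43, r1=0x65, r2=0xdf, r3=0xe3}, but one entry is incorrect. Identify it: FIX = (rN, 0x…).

[0] flags=1001 → (cmp)
[1] flags=1001 MI?T → r0=0xf9
[2] flags=1001 EQ?F → skip
[3] flags=1010 → (cmp)
[4] flags=1010 GE?F → skip
[5] flags=1010 HI?T → r1=0x65

FIX = (r0, 0xf9)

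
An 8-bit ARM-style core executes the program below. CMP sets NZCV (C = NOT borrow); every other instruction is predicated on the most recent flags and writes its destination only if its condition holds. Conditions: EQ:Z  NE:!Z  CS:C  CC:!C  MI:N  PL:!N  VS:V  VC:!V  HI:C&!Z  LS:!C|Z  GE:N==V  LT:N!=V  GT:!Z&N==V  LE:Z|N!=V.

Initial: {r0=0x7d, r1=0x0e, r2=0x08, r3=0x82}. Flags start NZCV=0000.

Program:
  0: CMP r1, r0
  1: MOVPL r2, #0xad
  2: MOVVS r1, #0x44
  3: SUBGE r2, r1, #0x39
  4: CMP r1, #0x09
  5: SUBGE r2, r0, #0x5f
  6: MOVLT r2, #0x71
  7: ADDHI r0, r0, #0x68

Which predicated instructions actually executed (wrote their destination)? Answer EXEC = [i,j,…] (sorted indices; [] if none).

EXEC = [5,7]

0: ✓ CMP  NZCV=1000
1: · MOVPL
2: · MOVVS
3: · SUBGE
4: ✓ CMP  NZCV=0010
5: ✓ SUBGE  r2←0x1e
6: · MOVLT
7: ✓ ADDHI  r0←0xe5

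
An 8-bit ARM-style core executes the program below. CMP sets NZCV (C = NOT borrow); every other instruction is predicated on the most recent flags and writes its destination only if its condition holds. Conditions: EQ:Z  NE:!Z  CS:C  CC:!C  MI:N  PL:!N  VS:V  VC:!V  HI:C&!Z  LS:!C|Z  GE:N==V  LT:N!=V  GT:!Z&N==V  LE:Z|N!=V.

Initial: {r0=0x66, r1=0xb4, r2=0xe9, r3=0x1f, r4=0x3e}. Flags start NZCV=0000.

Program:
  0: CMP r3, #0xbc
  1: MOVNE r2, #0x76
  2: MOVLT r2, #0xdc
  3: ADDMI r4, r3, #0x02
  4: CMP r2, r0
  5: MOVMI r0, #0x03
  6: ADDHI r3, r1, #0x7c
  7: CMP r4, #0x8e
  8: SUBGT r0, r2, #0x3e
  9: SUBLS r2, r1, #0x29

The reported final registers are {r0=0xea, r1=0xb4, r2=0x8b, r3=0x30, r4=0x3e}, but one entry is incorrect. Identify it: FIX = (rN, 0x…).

[0] flags=0000 → (cmp)
[1] flags=0000 NE?T → r2=0x76
[2] flags=0000 LT?F → skip
[3] flags=0000 MI?F → skip
[4] flags=0010 → (cmp)
[5] flags=0010 MI?F → skip
[6] flags=0010 HI?T → r3=0x30
[7] flags=1001 → (cmp)
[8] flags=1001 GT?T → r0=0x38
[9] flags=1001 LS?T → r2=0x8b

FIX = (r0, 0x38)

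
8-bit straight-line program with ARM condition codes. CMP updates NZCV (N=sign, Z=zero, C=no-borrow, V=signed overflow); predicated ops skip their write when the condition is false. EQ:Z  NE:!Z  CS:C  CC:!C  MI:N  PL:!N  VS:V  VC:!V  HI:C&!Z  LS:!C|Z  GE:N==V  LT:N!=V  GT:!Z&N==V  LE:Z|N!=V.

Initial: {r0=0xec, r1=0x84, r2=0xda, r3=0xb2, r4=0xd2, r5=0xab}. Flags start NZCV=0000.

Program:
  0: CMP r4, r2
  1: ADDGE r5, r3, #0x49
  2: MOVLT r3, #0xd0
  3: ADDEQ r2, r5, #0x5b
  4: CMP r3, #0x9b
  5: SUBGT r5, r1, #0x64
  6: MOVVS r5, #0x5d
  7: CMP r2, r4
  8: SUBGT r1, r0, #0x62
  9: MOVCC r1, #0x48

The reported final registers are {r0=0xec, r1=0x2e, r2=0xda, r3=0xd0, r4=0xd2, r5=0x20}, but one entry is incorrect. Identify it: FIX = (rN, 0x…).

FIX = (r1, 0x8a)

[0] flags=1000 → (cmp)
[1] flags=1000 GE?F → skip
[2] flags=1000 LT?T → r3=0xd0
[3] flags=1000 EQ?F → skip
[4] flags=0010 → (cmp)
[5] flags=0010 GT?T → r5=0x20
[6] flags=0010 VS?F → skip
[7] flags=0010 → (cmp)
[8] flags=0010 GT?T → r1=0x8a
[9] flags=0010 CC?F → skip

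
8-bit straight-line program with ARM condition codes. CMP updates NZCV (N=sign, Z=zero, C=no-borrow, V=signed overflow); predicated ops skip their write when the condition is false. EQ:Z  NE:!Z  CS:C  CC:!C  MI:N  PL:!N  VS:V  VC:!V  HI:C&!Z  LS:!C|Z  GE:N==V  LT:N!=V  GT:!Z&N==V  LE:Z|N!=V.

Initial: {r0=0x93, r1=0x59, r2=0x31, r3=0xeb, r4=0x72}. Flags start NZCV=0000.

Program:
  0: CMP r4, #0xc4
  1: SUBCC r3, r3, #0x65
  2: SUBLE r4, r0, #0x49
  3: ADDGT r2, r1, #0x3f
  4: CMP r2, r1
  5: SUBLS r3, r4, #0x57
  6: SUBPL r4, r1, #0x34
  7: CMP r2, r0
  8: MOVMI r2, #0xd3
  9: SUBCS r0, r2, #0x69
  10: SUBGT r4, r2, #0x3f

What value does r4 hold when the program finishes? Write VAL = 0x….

VAL = 0x59

[0] flags=1001 → (cmp)
[1] flags=1001 CC?T → r3=0x86
[2] flags=1001 LE?F → skip
[3] flags=1001 GT?T → r2=0x98
[4] flags=0011 → (cmp)
[5] flags=0011 LS?F → skip
[6] flags=0011 PL?T → r4=0x25
[7] flags=0010 → (cmp)
[8] flags=0010 MI?F → skip
[9] flags=0010 CS?T → r0=0x2f
[10] flags=0010 GT?T → r4=0x59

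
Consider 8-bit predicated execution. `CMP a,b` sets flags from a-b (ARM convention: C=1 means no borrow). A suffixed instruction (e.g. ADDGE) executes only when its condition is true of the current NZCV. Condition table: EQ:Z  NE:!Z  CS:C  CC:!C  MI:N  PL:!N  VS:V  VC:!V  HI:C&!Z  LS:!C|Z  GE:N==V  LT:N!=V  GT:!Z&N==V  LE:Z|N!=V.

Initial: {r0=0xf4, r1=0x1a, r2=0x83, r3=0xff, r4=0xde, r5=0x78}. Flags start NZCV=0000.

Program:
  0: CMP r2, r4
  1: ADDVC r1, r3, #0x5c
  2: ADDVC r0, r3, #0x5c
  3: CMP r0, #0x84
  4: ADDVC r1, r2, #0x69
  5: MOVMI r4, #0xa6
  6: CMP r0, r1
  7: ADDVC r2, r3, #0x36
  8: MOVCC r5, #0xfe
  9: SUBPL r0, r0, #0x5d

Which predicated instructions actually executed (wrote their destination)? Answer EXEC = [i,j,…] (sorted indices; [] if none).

EXEC = [1,2,5,7,9]

0: ✓ CMP  NZCV=1000
1: ✓ ADDVC  r1←0x5b
2: ✓ ADDVC  r0←0x5b
3: ✓ CMP  NZCV=1001
4: · ADDVC
5: ✓ MOVMI  r4←0xa6
6: ✓ CMP  NZCV=0110
7: ✓ ADDVC  r2←0x35
8: · MOVCC
9: ✓ SUBPL  r0←0xfe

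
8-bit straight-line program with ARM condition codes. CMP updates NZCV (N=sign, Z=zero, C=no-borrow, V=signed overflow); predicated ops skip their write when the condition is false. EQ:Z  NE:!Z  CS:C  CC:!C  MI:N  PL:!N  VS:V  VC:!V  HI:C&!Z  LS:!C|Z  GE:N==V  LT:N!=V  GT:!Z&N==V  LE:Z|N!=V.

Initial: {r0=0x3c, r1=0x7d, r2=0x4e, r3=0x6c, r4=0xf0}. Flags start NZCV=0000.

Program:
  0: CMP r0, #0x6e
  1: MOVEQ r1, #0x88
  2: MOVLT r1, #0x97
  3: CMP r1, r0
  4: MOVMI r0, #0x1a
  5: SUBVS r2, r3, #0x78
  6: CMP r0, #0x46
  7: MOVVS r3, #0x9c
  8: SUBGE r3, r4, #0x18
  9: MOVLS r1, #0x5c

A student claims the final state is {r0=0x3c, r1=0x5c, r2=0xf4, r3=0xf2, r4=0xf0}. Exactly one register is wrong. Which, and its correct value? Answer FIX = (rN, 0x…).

FIX = (r3, 0x6c)

0: ✓ CMP  NZCV=1000
1: · MOVEQ
2: ✓ MOVLT  r1←0x97
3: ✓ CMP  NZCV=0011
4: · MOVMI
5: ✓ SUBVS  r2←0xf4
6: ✓ CMP  NZCV=1000
7: · MOVVS
8: · SUBGE
9: ✓ MOVLS  r1←0x5c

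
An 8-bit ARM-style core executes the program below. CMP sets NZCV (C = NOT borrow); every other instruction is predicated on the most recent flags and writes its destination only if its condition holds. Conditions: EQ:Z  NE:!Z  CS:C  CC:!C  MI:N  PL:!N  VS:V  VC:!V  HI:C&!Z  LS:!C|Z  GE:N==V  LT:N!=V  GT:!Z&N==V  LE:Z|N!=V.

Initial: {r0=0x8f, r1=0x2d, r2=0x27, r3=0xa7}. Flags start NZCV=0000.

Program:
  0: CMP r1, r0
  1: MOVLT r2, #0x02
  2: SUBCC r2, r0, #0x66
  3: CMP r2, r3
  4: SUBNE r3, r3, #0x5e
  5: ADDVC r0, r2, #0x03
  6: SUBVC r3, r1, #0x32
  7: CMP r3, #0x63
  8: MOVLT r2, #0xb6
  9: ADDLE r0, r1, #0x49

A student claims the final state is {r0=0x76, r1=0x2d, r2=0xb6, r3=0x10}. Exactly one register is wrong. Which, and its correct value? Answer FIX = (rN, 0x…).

FIX = (r3, 0x49)

0: ✓ CMP  NZCV=1001
1: · MOVLT
2: ✓ SUBCC  r2←0x29
3: ✓ CMP  NZCV=1001
4: ✓ SUBNE  r3←0x49
5: · ADDVC
6: · SUBVC
7: ✓ CMP  NZCV=1000
8: ✓ MOVLT  r2←0xb6
9: ✓ ADDLE  r0←0x76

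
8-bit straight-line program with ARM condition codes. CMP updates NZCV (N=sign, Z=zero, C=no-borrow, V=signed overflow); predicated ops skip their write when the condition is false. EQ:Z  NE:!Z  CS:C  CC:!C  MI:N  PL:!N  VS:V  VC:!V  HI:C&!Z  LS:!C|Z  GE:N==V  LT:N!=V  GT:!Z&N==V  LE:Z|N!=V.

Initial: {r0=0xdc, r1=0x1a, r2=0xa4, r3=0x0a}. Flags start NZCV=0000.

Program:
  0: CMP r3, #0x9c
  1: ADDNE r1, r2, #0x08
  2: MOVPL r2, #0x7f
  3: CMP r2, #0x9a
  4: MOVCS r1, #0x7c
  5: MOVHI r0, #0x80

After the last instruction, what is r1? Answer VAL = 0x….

VAL = 0xac

[0] flags=0000 → (cmp)
[1] flags=0000 NE?T → r1=0xac
[2] flags=0000 PL?T → r2=0x7f
[3] flags=1001 → (cmp)
[4] flags=1001 CS?F → skip
[5] flags=1001 HI?F → skip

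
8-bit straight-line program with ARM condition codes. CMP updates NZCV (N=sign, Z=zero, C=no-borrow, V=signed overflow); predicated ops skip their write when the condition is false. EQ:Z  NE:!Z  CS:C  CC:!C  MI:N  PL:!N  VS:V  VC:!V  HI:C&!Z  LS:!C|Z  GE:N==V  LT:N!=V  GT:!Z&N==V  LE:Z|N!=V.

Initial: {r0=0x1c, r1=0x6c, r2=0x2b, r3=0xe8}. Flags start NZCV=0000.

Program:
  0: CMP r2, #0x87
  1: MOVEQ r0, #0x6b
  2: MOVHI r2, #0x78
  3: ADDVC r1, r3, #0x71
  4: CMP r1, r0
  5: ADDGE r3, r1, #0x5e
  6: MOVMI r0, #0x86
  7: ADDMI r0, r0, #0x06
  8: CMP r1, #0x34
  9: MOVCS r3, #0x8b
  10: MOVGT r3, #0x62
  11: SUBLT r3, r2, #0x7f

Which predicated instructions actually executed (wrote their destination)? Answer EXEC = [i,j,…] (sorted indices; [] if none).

[0] flags=1001 → (cmp)
[1] flags=1001 EQ?F → skip
[2] flags=1001 HI?F → skip
[3] flags=1001 VC?F → skip
[4] flags=0010 → (cmp)
[5] flags=0010 GE?T → r3=0xca
[6] flags=0010 MI?F → skip
[7] flags=0010 MI?F → skip
[8] flags=0010 → (cmp)
[9] flags=0010 CS?T → r3=0x8b
[10] flags=0010 GT?T → r3=0x62
[11] flags=0010 LT?F → skip

EXEC = [5,9,10]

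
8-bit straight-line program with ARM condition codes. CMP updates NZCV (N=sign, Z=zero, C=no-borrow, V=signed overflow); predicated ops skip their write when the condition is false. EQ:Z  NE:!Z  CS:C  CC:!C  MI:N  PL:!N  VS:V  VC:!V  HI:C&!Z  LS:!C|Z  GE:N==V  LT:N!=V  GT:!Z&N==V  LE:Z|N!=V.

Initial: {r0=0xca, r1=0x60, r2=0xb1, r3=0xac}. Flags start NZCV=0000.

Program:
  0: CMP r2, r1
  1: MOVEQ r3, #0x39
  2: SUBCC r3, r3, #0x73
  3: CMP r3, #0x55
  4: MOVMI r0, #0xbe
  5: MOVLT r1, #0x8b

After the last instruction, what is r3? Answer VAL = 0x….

VAL = 0xac

[0] flags=0011 → (cmp)
[1] flags=0011 EQ?F → skip
[2] flags=0011 CC?F → skip
[3] flags=0011 → (cmp)
[4] flags=0011 MI?F → skip
[5] flags=0011 LT?T → r1=0x8b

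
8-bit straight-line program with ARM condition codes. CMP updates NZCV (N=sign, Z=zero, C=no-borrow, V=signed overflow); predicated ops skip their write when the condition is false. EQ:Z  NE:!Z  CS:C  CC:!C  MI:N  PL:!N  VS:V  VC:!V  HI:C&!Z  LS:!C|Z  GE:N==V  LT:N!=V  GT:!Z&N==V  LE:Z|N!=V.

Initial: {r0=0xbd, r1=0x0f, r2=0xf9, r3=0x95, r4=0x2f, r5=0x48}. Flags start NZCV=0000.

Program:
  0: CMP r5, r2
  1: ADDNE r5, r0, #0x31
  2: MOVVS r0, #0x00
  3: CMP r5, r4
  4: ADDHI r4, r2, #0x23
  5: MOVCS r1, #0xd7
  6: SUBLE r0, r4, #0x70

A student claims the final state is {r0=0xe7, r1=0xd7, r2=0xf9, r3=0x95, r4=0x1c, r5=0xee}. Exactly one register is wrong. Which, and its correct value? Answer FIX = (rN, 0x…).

FIX = (r0, 0xac)

[0] flags=0000 → (cmp)
[1] flags=0000 NE?T → r5=0xee
[2] flags=0000 VS?F → skip
[3] flags=1010 → (cmp)
[4] flags=1010 HI?T → r4=0x1c
[5] flags=1010 CS?T → r1=0xd7
[6] flags=1010 LE?T → r0=0xac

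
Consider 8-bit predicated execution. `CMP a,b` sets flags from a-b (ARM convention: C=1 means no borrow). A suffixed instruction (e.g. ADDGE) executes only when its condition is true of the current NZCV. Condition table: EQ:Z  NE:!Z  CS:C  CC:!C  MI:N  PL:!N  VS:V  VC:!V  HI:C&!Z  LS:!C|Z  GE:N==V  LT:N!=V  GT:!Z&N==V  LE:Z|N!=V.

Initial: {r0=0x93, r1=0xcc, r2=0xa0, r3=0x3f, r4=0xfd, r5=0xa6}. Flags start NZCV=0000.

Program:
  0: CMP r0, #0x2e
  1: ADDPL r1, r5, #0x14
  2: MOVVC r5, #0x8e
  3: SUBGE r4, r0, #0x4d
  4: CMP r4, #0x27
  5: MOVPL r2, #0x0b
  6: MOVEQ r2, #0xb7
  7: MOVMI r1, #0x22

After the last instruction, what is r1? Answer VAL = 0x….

[0] flags=0011 → (cmp)
[1] flags=0011 PL?T → r1=0xba
[2] flags=0011 VC?F → skip
[3] flags=0011 GE?F → skip
[4] flags=1010 → (cmp)
[5] flags=1010 PL?F → skip
[6] flags=1010 EQ?F → skip
[7] flags=1010 MI?T → r1=0x22

VAL = 0x22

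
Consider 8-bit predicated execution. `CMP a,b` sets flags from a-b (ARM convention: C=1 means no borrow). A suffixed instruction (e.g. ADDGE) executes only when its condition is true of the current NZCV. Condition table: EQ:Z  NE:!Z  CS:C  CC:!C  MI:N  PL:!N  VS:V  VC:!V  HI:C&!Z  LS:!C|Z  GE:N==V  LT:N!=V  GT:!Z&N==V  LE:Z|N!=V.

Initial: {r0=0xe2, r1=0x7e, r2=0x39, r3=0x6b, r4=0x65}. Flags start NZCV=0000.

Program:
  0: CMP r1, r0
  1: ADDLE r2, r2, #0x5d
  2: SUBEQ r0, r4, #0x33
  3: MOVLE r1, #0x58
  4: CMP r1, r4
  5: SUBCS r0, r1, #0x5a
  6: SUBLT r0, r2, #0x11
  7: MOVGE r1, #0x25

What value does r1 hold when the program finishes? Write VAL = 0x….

VAL = 0x25

[0] flags=1001 → (cmp)
[1] flags=1001 LE?F → skip
[2] flags=1001 EQ?F → skip
[3] flags=1001 LE?F → skip
[4] flags=0010 → (cmp)
[5] flags=0010 CS?T → r0=0x24
[6] flags=0010 LT?F → skip
[7] flags=0010 GE?T → r1=0x25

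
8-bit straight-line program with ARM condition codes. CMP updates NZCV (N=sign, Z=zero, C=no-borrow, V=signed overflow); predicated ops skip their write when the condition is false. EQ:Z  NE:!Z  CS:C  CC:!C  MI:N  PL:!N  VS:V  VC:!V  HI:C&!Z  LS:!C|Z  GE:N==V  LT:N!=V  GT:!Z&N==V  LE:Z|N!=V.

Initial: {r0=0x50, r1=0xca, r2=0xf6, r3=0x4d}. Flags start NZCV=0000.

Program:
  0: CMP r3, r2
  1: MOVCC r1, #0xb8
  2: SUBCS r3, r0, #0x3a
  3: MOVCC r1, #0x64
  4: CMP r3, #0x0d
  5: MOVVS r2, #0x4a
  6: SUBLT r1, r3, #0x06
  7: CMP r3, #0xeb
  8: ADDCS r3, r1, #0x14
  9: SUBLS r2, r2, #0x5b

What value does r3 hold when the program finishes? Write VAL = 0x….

VAL = 0x4d

0: ✓ CMP  NZCV=0000
1: ✓ MOVCC  r1←0xb8
2: · SUBCS
3: ✓ MOVCC  r1←0x64
4: ✓ CMP  NZCV=0010
5: · MOVVS
6: · SUBLT
7: ✓ CMP  NZCV=0000
8: · ADDCS
9: ✓ SUBLS  r2←0x9b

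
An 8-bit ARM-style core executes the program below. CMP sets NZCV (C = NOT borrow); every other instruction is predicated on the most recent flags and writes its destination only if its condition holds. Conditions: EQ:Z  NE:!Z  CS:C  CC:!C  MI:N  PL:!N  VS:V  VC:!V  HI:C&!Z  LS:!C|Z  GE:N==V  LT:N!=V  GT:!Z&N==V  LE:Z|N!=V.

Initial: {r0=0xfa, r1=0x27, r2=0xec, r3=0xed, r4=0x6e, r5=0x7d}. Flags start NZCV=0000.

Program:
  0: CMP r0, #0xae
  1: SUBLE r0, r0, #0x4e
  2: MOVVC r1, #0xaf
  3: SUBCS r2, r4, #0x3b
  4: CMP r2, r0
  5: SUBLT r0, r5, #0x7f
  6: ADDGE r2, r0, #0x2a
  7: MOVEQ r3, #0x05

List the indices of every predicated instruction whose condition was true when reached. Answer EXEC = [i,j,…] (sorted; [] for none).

EXEC = [2,3,6]

[0] flags=0010 → (cmp)
[1] flags=0010 LE?F → skip
[2] flags=0010 VC?T → r1=0xaf
[3] flags=0010 CS?T → r2=0x33
[4] flags=0000 → (cmp)
[5] flags=0000 LT?F → skip
[6] flags=0000 GE?T → r2=0x24
[7] flags=0000 EQ?F → skip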